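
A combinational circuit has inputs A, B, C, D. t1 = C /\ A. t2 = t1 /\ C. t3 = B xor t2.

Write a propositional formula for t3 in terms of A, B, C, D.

B xor ((C /\ A) /\ C)

t1 = C /\ A
t2 = t1 /\ C = (C /\ A) /\ C
t3 = B xor t2 = B xor ((C /\ A) /\ C)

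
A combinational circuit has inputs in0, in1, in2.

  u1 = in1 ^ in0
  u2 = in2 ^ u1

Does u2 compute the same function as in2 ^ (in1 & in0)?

No

u1 = in1 ^ in0
u2 = in2 ^ u1 = in2 ^ (in1 ^ in0)
At in0=0, in1=1, in2=0: circuit gives 1, formula gives 0.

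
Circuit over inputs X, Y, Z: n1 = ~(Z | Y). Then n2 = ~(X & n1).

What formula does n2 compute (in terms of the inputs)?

~(X & (~(Z | Y)))

n1 = ~(Z | Y)
n2 = ~(X & n1) = ~(X & (~(Z | Y)))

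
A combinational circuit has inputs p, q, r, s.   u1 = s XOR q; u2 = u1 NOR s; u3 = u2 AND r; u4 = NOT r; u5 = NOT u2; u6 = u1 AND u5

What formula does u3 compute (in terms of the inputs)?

u1 = s XOR q
u2 = u1 NOR s = (s XOR q) NOR s
u3 = u2 AND r = ((s XOR q) NOR s) AND r

((s XOR q) NOR s) AND r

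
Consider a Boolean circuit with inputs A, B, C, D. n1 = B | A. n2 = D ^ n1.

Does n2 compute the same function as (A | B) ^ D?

Yes

n1 = B | A
n2 = D ^ n1 = D ^ (B | A)
At A=0, B=0, C=0, D=0: circuit gives 0, formula gives 0.
At A=0, B=0, C=0, D=1: circuit gives 1, formula gives 1.
Agrees on all 16 inputs.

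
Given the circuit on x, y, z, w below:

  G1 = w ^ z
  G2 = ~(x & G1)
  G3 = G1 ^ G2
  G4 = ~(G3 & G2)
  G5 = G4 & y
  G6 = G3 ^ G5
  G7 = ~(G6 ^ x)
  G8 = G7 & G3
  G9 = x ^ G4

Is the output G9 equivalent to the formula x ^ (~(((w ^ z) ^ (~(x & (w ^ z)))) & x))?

G1 = w ^ z
G2 = ~(x & G1) = ~(x & (w ^ z))
G3 = G1 ^ G2 = (w ^ z) ^ (~(x & (w ^ z)))
G4 = ~(G3 & G2) = ~(((w ^ z) ^ (~(x & (w ^ z)))) & (~(x & (w ^ z))))
G9 = x ^ G4 = x ^ (~(((w ^ z) ^ (~(x & (w ^ z)))) & (~(x & (w ^ z)))))
At x=0, y=0, z=0, w=0: circuit gives 0, formula gives 1.

No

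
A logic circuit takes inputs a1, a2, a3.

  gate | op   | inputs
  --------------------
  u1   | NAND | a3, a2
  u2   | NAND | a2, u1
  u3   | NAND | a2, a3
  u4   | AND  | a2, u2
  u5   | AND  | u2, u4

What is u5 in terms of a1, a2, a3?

(a2 NAND (a3 NAND a2)) AND (a2 AND (a2 NAND (a3 NAND a2)))

u1 = a3 NAND a2
u2 = a2 NAND u1 = a2 NAND (a3 NAND a2)
u4 = a2 AND u2 = a2 AND (a2 NAND (a3 NAND a2))
u5 = u2 AND u4 = (a2 NAND (a3 NAND a2)) AND (a2 AND (a2 NAND (a3 NAND a2)))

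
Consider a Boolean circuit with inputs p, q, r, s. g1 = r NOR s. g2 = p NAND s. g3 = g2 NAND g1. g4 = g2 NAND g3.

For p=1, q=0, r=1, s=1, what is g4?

g1 = 1 NOR 1 = 0
g2 = 1 NAND 1 = 0
g3 = 0 NAND 0 = 1
g4 = 0 NAND 1 = 1

1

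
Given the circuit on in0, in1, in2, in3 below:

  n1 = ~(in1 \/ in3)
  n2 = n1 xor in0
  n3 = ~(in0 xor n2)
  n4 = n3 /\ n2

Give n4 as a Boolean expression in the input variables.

(~(in0 xor ((~(in1 \/ in3)) xor in0))) /\ ((~(in1 \/ in3)) xor in0)

n1 = ~(in1 \/ in3)
n2 = n1 xor in0 = (~(in1 \/ in3)) xor in0
n3 = ~(in0 xor n2) = ~(in0 xor ((~(in1 \/ in3)) xor in0))
n4 = n3 /\ n2 = (~(in0 xor ((~(in1 \/ in3)) xor in0))) /\ ((~(in1 \/ in3)) xor in0)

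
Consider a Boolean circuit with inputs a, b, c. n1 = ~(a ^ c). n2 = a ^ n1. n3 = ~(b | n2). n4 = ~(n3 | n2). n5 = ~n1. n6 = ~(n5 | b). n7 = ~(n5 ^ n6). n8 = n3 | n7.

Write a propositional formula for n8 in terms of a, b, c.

n1 = ~(a ^ c)
n2 = a ^ n1 = a ^ (~(a ^ c))
n3 = ~(b | n2) = ~(b | (a ^ (~(a ^ c))))
n5 = ~n1 = ~(~(a ^ c))
n6 = ~(n5 | b) = ~(~(~(a ^ c)) | b)
n7 = ~(n5 ^ n6) = ~(~(~(a ^ c)) ^ (~(~(~(a ^ c)) | b)))
n8 = n3 | n7 = (~(b | (a ^ (~(a ^ c))))) | (~(~(~(a ^ c)) ^ (~(~(~(a ^ c)) | b))))

(~(b | (a ^ (~(a ^ c))))) | (~(~(~(a ^ c)) ^ (~(~(~(a ^ c)) | b))))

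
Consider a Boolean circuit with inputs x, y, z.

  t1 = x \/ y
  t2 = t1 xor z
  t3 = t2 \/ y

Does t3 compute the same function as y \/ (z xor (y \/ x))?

t1 = x \/ y
t2 = t1 xor z = (x \/ y) xor z
t3 = t2 \/ y = ((x \/ y) xor z) \/ y
At x=0, y=0, z=0: circuit gives 0, formula gives 0.
At x=0, y=0, z=1: circuit gives 1, formula gives 1.
Agrees on all 8 inputs.

Yes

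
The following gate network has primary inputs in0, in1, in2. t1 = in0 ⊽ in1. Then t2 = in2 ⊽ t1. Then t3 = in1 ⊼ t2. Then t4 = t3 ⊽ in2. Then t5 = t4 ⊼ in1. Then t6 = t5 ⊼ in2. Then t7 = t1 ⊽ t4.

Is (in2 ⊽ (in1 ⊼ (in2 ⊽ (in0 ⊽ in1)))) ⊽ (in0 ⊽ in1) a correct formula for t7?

Yes

t1 = in0 ⊽ in1
t2 = in2 ⊽ t1 = in2 ⊽ (in0 ⊽ in1)
t3 = in1 ⊼ t2 = in1 ⊼ (in2 ⊽ (in0 ⊽ in1))
t4 = t3 ⊽ in2 = (in1 ⊼ (in2 ⊽ (in0 ⊽ in1))) ⊽ in2
t7 = t1 ⊽ t4 = (in0 ⊽ in1) ⊽ ((in1 ⊼ (in2 ⊽ (in0 ⊽ in1))) ⊽ in2)
At in0=0, in1=0, in2=0: circuit gives 0, formula gives 0.
At in0=0, in1=1, in2=1: circuit gives 1, formula gives 1.
Agrees on all 8 inputs.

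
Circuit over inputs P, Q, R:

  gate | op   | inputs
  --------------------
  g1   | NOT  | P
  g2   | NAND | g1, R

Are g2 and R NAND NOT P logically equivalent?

g1 = NOT P
g2 = g1 NAND R = NOT P NAND R
At P=0, Q=0, R=1: circuit gives 0, formula gives 0.
At P=0, Q=0, R=0: circuit gives 1, formula gives 1.
Agrees on all 8 inputs.

Yes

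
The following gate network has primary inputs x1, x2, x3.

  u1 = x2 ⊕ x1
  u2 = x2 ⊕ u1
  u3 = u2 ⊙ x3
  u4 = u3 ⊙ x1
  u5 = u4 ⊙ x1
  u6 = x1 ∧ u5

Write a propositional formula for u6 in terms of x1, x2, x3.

x1 ∧ ((((x2 ⊕ (x2 ⊕ x1)) ⊙ x3) ⊙ x1) ⊙ x1)

u1 = x2 ⊕ x1
u2 = x2 ⊕ u1 = x2 ⊕ (x2 ⊕ x1)
u3 = u2 ⊙ x3 = (x2 ⊕ (x2 ⊕ x1)) ⊙ x3
u4 = u3 ⊙ x1 = ((x2 ⊕ (x2 ⊕ x1)) ⊙ x3) ⊙ x1
u5 = u4 ⊙ x1 = (((x2 ⊕ (x2 ⊕ x1)) ⊙ x3) ⊙ x1) ⊙ x1
u6 = x1 ∧ u5 = x1 ∧ ((((x2 ⊕ (x2 ⊕ x1)) ⊙ x3) ⊙ x1) ⊙ x1)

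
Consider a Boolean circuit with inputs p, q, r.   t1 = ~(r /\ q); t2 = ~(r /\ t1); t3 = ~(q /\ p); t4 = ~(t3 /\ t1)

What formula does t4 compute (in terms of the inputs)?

t1 = ~(r /\ q)
t3 = ~(q /\ p)
t4 = ~(t3 /\ t1) = ~((~(q /\ p)) /\ (~(r /\ q)))

~((~(q /\ p)) /\ (~(r /\ q)))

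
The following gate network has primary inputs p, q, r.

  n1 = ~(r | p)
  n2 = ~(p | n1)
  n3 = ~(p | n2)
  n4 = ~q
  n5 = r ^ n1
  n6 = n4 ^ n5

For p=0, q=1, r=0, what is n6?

n1 = ~(0 | 0) = 1
n4 = ~1 = 0
n5 = 0 ^ 1 = 1
n6 = 0 ^ 1 = 1

1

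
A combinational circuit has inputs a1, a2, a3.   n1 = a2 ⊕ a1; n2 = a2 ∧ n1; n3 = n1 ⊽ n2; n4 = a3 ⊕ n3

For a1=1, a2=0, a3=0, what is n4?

0

n1 = 0 ⊕ 1 = 1
n2 = 0 ∧ 1 = 0
n3 = 1 ⊽ 0 = 0
n4 = 0 ⊕ 0 = 0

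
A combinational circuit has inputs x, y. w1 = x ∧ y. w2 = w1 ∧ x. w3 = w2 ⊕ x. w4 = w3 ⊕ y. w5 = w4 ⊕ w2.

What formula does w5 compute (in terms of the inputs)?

((((x ∧ y) ∧ x) ⊕ x) ⊕ y) ⊕ ((x ∧ y) ∧ x)

w1 = x ∧ y
w2 = w1 ∧ x = (x ∧ y) ∧ x
w3 = w2 ⊕ x = ((x ∧ y) ∧ x) ⊕ x
w4 = w3 ⊕ y = (((x ∧ y) ∧ x) ⊕ x) ⊕ y
w5 = w4 ⊕ w2 = ((((x ∧ y) ∧ x) ⊕ x) ⊕ y) ⊕ ((x ∧ y) ∧ x)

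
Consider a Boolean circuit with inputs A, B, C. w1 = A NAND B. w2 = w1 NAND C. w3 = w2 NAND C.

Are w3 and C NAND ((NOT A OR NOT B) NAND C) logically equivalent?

Yes

w1 = A NAND B
w2 = w1 NAND C = (A NAND B) NAND C
w3 = w2 NAND C = ((A NAND B) NAND C) NAND C
At A=1, B=1, C=1: circuit gives 0, formula gives 0.
At A=0, B=0, C=0: circuit gives 1, formula gives 1.
Agrees on all 8 inputs.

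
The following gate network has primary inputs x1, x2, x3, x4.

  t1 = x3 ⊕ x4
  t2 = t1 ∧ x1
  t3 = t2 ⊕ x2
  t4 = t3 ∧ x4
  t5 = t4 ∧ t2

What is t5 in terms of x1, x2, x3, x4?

((((x3 ⊕ x4) ∧ x1) ⊕ x2) ∧ x4) ∧ ((x3 ⊕ x4) ∧ x1)

t1 = x3 ⊕ x4
t2 = t1 ∧ x1 = (x3 ⊕ x4) ∧ x1
t3 = t2 ⊕ x2 = ((x3 ⊕ x4) ∧ x1) ⊕ x2
t4 = t3 ∧ x4 = (((x3 ⊕ x4) ∧ x1) ⊕ x2) ∧ x4
t5 = t4 ∧ t2 = ((((x3 ⊕ x4) ∧ x1) ⊕ x2) ∧ x4) ∧ ((x3 ⊕ x4) ∧ x1)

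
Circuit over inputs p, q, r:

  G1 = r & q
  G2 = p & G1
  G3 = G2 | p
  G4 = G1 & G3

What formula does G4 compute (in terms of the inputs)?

G1 = r & q
G2 = p & G1 = p & (r & q)
G3 = G2 | p = (p & (r & q)) | p
G4 = G1 & G3 = (r & q) & ((p & (r & q)) | p)

(r & q) & ((p & (r & q)) | p)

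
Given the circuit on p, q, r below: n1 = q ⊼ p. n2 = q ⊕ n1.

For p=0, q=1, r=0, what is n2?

0

n1 = 1 ⊼ 0 = 1
n2 = 1 ⊕ 1 = 0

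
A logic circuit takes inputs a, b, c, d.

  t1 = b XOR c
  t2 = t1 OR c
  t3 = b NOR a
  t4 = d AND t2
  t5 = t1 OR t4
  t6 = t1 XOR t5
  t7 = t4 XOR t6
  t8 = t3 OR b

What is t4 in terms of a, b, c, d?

t1 = b XOR c
t2 = t1 OR c = (b XOR c) OR c
t4 = d AND t2 = d AND ((b XOR c) OR c)

d AND ((b XOR c) OR c)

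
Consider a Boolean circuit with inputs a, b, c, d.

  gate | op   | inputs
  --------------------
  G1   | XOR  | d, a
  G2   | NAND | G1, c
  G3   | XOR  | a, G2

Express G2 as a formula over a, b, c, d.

(d XOR a) NAND c

G1 = d XOR a
G2 = G1 NAND c = (d XOR a) NAND c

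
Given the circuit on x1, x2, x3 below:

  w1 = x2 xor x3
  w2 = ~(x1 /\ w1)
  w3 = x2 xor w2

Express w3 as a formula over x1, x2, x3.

x2 xor (~(x1 /\ (x2 xor x3)))

w1 = x2 xor x3
w2 = ~(x1 /\ w1) = ~(x1 /\ (x2 xor x3))
w3 = x2 xor w2 = x2 xor (~(x1 /\ (x2 xor x3)))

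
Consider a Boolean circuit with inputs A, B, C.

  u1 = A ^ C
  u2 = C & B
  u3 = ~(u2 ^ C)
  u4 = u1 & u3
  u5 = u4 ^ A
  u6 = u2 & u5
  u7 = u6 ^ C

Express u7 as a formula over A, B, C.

((C & B) & (((A ^ C) & (~((C & B) ^ C))) ^ A)) ^ C

u1 = A ^ C
u2 = C & B
u3 = ~(u2 ^ C) = ~((C & B) ^ C)
u4 = u1 & u3 = (A ^ C) & (~((C & B) ^ C))
u5 = u4 ^ A = ((A ^ C) & (~((C & B) ^ C))) ^ A
u6 = u2 & u5 = (C & B) & (((A ^ C) & (~((C & B) ^ C))) ^ A)
u7 = u6 ^ C = ((C & B) & (((A ^ C) & (~((C & B) ^ C))) ^ A)) ^ C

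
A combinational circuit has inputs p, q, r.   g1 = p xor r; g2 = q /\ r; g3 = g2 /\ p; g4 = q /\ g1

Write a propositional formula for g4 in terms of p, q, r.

g1 = p xor r
g4 = q /\ g1 = q /\ (p xor r)

q /\ (p xor r)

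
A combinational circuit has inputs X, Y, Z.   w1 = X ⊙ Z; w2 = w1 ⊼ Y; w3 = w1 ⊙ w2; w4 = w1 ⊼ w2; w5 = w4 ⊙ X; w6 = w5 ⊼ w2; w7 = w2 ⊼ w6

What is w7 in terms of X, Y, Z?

((X ⊙ Z) ⊼ Y) ⊼ ((((X ⊙ Z) ⊼ ((X ⊙ Z) ⊼ Y)) ⊙ X) ⊼ ((X ⊙ Z) ⊼ Y))

w1 = X ⊙ Z
w2 = w1 ⊼ Y = (X ⊙ Z) ⊼ Y
w4 = w1 ⊼ w2 = (X ⊙ Z) ⊼ ((X ⊙ Z) ⊼ Y)
w5 = w4 ⊙ X = ((X ⊙ Z) ⊼ ((X ⊙ Z) ⊼ Y)) ⊙ X
w6 = w5 ⊼ w2 = (((X ⊙ Z) ⊼ ((X ⊙ Z) ⊼ Y)) ⊙ X) ⊼ ((X ⊙ Z) ⊼ Y)
w7 = w2 ⊼ w6 = ((X ⊙ Z) ⊼ Y) ⊼ ((((X ⊙ Z) ⊼ ((X ⊙ Z) ⊼ Y)) ⊙ X) ⊼ ((X ⊙ Z) ⊼ Y))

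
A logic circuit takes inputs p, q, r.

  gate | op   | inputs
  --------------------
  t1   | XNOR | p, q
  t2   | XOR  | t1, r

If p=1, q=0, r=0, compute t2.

t1 = 1 XNOR 0 = 0
t2 = 0 XOR 0 = 0

0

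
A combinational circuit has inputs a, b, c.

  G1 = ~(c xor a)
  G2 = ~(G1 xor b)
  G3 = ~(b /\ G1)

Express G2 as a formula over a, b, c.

G1 = ~(c xor a)
G2 = ~(G1 xor b) = ~((~(c xor a)) xor b)

~((~(c xor a)) xor b)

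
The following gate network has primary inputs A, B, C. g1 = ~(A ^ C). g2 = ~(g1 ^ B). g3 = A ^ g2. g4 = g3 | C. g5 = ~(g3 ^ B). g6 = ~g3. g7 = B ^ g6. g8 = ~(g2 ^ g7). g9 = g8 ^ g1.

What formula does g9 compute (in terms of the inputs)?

(~((~((~(A ^ C)) ^ B)) ^ (B ^ ~(A ^ (~((~(A ^ C)) ^ B)))))) ^ (~(A ^ C))

g1 = ~(A ^ C)
g2 = ~(g1 ^ B) = ~((~(A ^ C)) ^ B)
g3 = A ^ g2 = A ^ (~((~(A ^ C)) ^ B))
g6 = ~g3 = ~(A ^ (~((~(A ^ C)) ^ B)))
g7 = B ^ g6 = B ^ ~(A ^ (~((~(A ^ C)) ^ B)))
g8 = ~(g2 ^ g7) = ~((~((~(A ^ C)) ^ B)) ^ (B ^ ~(A ^ (~((~(A ^ C)) ^ B)))))
g9 = g8 ^ g1 = (~((~((~(A ^ C)) ^ B)) ^ (B ^ ~(A ^ (~((~(A ^ C)) ^ B)))))) ^ (~(A ^ C))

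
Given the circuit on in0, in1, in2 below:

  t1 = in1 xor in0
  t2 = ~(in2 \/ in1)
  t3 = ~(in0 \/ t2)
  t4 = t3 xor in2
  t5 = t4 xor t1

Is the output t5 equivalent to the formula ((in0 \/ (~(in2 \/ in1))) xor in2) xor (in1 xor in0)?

No

t1 = in1 xor in0
t2 = ~(in2 \/ in1)
t3 = ~(in0 \/ t2) = ~(in0 \/ (~(in2 \/ in1)))
t4 = t3 xor in2 = (~(in0 \/ (~(in2 \/ in1)))) xor in2
t5 = t4 xor t1 = ((~(in0 \/ (~(in2 \/ in1)))) xor in2) xor (in1 xor in0)
At in0=0, in1=0, in2=0: circuit gives 0, formula gives 1.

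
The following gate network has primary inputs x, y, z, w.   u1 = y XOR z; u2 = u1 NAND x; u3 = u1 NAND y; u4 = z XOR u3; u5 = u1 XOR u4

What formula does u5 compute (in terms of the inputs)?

u1 = y XOR z
u3 = u1 NAND y = (y XOR z) NAND y
u4 = z XOR u3 = z XOR ((y XOR z) NAND y)
u5 = u1 XOR u4 = (y XOR z) XOR (z XOR ((y XOR z) NAND y))

(y XOR z) XOR (z XOR ((y XOR z) NAND y))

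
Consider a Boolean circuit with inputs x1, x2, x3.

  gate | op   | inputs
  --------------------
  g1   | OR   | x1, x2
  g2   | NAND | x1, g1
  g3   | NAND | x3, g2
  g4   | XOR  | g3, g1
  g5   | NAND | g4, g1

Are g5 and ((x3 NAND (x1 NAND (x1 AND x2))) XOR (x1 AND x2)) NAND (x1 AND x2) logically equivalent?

g1 = x1 OR x2
g2 = x1 NAND g1 = x1 NAND (x1 OR x2)
g3 = x3 NAND g2 = x3 NAND (x1 NAND (x1 OR x2))
g4 = g3 XOR g1 = (x3 NAND (x1 NAND (x1 OR x2))) XOR (x1 OR x2)
g5 = g4 NAND g1 = ((x3 NAND (x1 NAND (x1 OR x2))) XOR (x1 OR x2)) NAND (x1 OR x2)
At x1=0, x2=1, x3=1: circuit gives 0, formula gives 1.

No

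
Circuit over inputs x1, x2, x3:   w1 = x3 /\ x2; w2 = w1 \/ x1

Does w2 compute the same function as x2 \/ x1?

w1 = x3 /\ x2
w2 = w1 \/ x1 = (x3 /\ x2) \/ x1
At x1=0, x2=1, x3=0: circuit gives 0, formula gives 1.

No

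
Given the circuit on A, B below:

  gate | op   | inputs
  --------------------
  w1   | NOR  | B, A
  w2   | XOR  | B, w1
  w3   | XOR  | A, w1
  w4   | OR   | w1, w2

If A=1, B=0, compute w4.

w1 = 0 NOR 1 = 0
w2 = 0 XOR 0 = 0
w4 = 0 OR 0 = 0

0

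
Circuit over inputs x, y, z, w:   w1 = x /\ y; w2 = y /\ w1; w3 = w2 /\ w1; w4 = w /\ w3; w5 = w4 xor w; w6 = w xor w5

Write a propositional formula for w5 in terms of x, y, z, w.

(w /\ ((y /\ (x /\ y)) /\ (x /\ y))) xor w

w1 = x /\ y
w2 = y /\ w1 = y /\ (x /\ y)
w3 = w2 /\ w1 = (y /\ (x /\ y)) /\ (x /\ y)
w4 = w /\ w3 = w /\ ((y /\ (x /\ y)) /\ (x /\ y))
w5 = w4 xor w = (w /\ ((y /\ (x /\ y)) /\ (x /\ y))) xor w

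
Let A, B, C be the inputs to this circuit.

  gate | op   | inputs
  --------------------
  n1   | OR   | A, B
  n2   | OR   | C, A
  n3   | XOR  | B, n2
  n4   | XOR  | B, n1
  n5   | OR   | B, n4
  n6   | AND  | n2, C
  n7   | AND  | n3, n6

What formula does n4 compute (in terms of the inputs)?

n1 = A OR B
n4 = B XOR n1 = B XOR (A OR B)

B XOR (A OR B)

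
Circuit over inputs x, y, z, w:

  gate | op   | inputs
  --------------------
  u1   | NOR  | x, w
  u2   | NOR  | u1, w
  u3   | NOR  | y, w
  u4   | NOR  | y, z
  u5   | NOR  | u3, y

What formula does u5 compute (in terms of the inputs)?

u3 = y NOR w
u5 = u3 NOR y = (y NOR w) NOR y

(y NOR w) NOR y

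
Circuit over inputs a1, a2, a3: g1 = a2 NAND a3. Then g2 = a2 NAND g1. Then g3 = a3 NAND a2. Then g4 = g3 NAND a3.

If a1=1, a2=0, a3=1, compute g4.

g3 = 1 NAND 0 = 1
g4 = 1 NAND 1 = 0

0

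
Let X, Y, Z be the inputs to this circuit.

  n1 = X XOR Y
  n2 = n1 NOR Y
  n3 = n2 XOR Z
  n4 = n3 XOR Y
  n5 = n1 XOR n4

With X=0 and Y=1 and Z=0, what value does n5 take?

n1 = 0 XOR 1 = 1
n2 = 1 NOR 1 = 0
n3 = 0 XOR 0 = 0
n4 = 0 XOR 1 = 1
n5 = 1 XOR 1 = 0

0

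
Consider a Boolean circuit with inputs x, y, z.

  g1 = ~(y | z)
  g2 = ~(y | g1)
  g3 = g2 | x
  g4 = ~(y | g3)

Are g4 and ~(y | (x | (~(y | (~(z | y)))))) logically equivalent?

Yes

g1 = ~(y | z)
g2 = ~(y | g1) = ~(y | (~(y | z)))
g3 = g2 | x = (~(y | (~(y | z)))) | x
g4 = ~(y | g3) = ~(y | ((~(y | (~(y | z)))) | x))
At x=0, y=0, z=1: circuit gives 0, formula gives 0.
At x=0, y=0, z=0: circuit gives 1, formula gives 1.
Agrees on all 8 inputs.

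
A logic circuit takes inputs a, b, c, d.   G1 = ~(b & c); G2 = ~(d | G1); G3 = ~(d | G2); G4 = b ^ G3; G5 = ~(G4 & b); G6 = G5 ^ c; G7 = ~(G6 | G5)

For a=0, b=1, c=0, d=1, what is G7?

G1 = ~(1 & 0) = 1
G2 = ~(1 | 1) = 0
G3 = ~(1 | 0) = 0
G4 = 1 ^ 0 = 1
G5 = ~(1 & 1) = 0
G6 = 0 ^ 0 = 0
G7 = ~(0 | 0) = 1

1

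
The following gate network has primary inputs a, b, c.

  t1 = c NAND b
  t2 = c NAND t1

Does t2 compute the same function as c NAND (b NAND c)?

Yes

t1 = c NAND b
t2 = c NAND t1 = c NAND (c NAND b)
At a=0, b=0, c=1: circuit gives 0, formula gives 0.
At a=0, b=0, c=0: circuit gives 1, formula gives 1.
Agrees on all 8 inputs.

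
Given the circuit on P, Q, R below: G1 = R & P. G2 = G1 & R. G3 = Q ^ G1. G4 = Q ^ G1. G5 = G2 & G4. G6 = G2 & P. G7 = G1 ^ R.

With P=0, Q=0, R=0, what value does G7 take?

G1 = 0 & 0 = 0
G7 = 0 ^ 0 = 0

0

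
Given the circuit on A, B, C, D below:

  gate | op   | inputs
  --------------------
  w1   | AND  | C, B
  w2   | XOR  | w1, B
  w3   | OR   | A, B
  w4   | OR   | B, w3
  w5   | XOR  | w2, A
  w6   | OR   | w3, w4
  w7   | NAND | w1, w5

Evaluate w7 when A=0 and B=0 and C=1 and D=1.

w1 = 1 AND 0 = 0
w2 = 0 XOR 0 = 0
w5 = 0 XOR 0 = 0
w7 = 0 NAND 0 = 1

1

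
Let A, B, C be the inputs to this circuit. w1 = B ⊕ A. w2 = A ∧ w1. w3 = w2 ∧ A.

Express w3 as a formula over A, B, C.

(A ∧ (B ⊕ A)) ∧ A

w1 = B ⊕ A
w2 = A ∧ w1 = A ∧ (B ⊕ A)
w3 = w2 ∧ A = (A ∧ (B ⊕ A)) ∧ A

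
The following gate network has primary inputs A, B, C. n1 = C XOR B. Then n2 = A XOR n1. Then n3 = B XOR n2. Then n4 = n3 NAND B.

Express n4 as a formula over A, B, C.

n1 = C XOR B
n2 = A XOR n1 = A XOR (C XOR B)
n3 = B XOR n2 = B XOR (A XOR (C XOR B))
n4 = n3 NAND B = (B XOR (A XOR (C XOR B))) NAND B

(B XOR (A XOR (C XOR B))) NAND B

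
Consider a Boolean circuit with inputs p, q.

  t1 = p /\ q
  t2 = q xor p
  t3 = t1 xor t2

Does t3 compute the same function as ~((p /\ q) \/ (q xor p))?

No

t1 = p /\ q
t2 = q xor p
t3 = t1 xor t2 = (p /\ q) xor (q xor p)
At p=0, q=0: circuit gives 0, formula gives 1.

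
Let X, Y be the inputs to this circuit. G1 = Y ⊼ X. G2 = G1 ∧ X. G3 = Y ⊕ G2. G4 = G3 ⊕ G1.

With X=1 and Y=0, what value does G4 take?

0

G1 = 0 ⊼ 1 = 1
G2 = 1 ∧ 1 = 1
G3 = 0 ⊕ 1 = 1
G4 = 1 ⊕ 1 = 0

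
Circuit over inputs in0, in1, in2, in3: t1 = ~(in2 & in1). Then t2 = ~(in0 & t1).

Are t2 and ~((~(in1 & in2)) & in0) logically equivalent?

t1 = ~(in2 & in1)
t2 = ~(in0 & t1) = ~(in0 & (~(in2 & in1)))
At in0=1, in1=0, in2=0, in3=0: circuit gives 0, formula gives 0.
At in0=0, in1=0, in2=0, in3=0: circuit gives 1, formula gives 1.
Agrees on all 16 inputs.

Yes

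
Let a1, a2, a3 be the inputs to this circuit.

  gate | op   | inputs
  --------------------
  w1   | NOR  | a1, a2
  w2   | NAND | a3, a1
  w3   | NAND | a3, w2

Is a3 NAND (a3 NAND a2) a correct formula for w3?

No

w2 = a3 NAND a1
w3 = a3 NAND w2 = a3 NAND (a3 NAND a1)
At a1=0, a2=1, a3=1: circuit gives 0, formula gives 1.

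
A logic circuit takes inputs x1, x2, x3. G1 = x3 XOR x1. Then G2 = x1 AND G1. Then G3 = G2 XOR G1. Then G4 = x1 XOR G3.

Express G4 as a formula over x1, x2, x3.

x1 XOR ((x1 AND (x3 XOR x1)) XOR (x3 XOR x1))

G1 = x3 XOR x1
G2 = x1 AND G1 = x1 AND (x3 XOR x1)
G3 = G2 XOR G1 = (x1 AND (x3 XOR x1)) XOR (x3 XOR x1)
G4 = x1 XOR G3 = x1 XOR ((x1 AND (x3 XOR x1)) XOR (x3 XOR x1))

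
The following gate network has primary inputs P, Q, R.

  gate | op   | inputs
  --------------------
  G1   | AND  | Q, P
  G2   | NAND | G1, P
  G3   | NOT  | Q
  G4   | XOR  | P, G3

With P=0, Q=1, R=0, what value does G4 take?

0

G3 = NOT 1 = 0
G4 = 0 XOR 0 = 0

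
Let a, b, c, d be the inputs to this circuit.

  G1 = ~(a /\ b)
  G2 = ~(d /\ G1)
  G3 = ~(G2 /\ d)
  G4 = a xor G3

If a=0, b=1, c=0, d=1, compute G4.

G1 = ~(0 /\ 1) = 1
G2 = ~(1 /\ 1) = 0
G3 = ~(0 /\ 1) = 1
G4 = 0 xor 1 = 1

1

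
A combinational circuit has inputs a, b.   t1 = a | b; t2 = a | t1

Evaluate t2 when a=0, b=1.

t1 = 0 | 1 = 1
t2 = 0 | 1 = 1

1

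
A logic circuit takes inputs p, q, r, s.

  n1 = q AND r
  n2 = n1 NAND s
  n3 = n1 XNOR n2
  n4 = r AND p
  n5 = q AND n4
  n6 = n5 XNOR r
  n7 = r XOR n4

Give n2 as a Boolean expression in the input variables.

(q AND r) NAND s

n1 = q AND r
n2 = n1 NAND s = (q AND r) NAND s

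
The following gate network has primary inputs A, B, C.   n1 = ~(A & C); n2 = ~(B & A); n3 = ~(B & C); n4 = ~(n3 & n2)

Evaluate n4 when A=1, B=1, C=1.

1

n2 = ~(1 & 1) = 0
n3 = ~(1 & 1) = 0
n4 = ~(0 & 0) = 1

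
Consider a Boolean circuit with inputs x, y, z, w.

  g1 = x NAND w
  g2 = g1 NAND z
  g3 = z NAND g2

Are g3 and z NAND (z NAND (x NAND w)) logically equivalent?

g1 = x NAND w
g2 = g1 NAND z = (x NAND w) NAND z
g3 = z NAND g2 = z NAND ((x NAND w) NAND z)
At x=1, y=0, z=1, w=1: circuit gives 0, formula gives 0.
At x=0, y=0, z=0, w=0: circuit gives 1, formula gives 1.
Agrees on all 16 inputs.

Yes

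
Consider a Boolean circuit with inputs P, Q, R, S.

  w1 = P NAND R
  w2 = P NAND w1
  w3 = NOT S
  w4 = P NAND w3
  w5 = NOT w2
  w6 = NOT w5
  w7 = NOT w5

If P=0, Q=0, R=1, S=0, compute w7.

1

w1 = 0 NAND 1 = 1
w2 = 0 NAND 1 = 1
w5 = NOT 1 = 0
w7 = NOT 0 = 1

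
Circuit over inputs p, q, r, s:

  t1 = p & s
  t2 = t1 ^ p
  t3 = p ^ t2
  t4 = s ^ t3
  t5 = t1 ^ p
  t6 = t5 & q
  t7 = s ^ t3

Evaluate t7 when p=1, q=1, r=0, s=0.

t1 = 1 & 0 = 0
t2 = 0 ^ 1 = 1
t3 = 1 ^ 1 = 0
t7 = 0 ^ 0 = 0

0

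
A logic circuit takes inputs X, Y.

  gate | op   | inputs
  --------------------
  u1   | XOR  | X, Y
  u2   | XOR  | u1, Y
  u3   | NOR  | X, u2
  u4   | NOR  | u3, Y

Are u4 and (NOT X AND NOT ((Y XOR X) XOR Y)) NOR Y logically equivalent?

u1 = X XOR Y
u2 = u1 XOR Y = (X XOR Y) XOR Y
u3 = X NOR u2 = X NOR ((X XOR Y) XOR Y)
u4 = u3 NOR Y = (X NOR ((X XOR Y) XOR Y)) NOR Y
At X=0, Y=0: circuit gives 0, formula gives 0.
At X=1, Y=0: circuit gives 1, formula gives 1.
Agrees on all 4 inputs.

Yes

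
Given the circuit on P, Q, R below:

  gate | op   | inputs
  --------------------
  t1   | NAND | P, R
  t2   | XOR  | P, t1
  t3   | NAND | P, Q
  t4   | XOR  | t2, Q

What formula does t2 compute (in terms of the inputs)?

t1 = P NAND R
t2 = P XOR t1 = P XOR (P NAND R)

P XOR (P NAND R)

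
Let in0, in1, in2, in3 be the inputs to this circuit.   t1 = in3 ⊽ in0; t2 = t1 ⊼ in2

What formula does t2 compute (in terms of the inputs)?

t1 = in3 ⊽ in0
t2 = t1 ⊼ in2 = (in3 ⊽ in0) ⊼ in2

(in3 ⊽ in0) ⊼ in2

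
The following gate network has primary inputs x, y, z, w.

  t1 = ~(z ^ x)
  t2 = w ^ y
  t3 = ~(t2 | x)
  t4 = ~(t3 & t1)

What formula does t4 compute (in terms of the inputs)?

~((~((w ^ y) | x)) & (~(z ^ x)))

t1 = ~(z ^ x)
t2 = w ^ y
t3 = ~(t2 | x) = ~((w ^ y) | x)
t4 = ~(t3 & t1) = ~((~((w ^ y) | x)) & (~(z ^ x)))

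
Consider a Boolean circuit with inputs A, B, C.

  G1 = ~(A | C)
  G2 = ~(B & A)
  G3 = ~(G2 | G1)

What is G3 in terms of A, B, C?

~((~(B & A)) | (~(A | C)))

G1 = ~(A | C)
G2 = ~(B & A)
G3 = ~(G2 | G1) = ~((~(B & A)) | (~(A | C)))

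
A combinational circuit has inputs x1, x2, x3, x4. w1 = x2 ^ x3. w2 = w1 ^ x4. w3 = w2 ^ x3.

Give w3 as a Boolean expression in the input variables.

((x2 ^ x3) ^ x4) ^ x3

w1 = x2 ^ x3
w2 = w1 ^ x4 = (x2 ^ x3) ^ x4
w3 = w2 ^ x3 = ((x2 ^ x3) ^ x4) ^ x3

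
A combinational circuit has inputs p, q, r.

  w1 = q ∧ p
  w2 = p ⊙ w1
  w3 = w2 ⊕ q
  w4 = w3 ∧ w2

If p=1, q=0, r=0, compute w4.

0

w1 = 0 ∧ 1 = 0
w2 = 1 ⊙ 0 = 0
w3 = 0 ⊕ 0 = 0
w4 = 0 ∧ 0 = 0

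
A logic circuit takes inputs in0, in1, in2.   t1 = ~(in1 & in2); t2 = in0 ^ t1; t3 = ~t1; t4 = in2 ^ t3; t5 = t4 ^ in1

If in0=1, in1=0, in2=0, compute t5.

t1 = ~(0 & 0) = 1
t3 = ~1 = 0
t4 = 0 ^ 0 = 0
t5 = 0 ^ 0 = 0

0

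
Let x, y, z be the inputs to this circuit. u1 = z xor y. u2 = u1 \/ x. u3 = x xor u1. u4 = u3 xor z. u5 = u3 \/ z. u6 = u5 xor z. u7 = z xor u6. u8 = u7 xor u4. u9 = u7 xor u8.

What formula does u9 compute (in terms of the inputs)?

u1 = z xor y
u3 = x xor u1 = x xor (z xor y)
u4 = u3 xor z = (x xor (z xor y)) xor z
u5 = u3 \/ z = (x xor (z xor y)) \/ z
u6 = u5 xor z = ((x xor (z xor y)) \/ z) xor z
u7 = z xor u6 = z xor (((x xor (z xor y)) \/ z) xor z)
u8 = u7 xor u4 = (z xor (((x xor (z xor y)) \/ z) xor z)) xor ((x xor (z xor y)) xor z)
u9 = u7 xor u8 = (z xor (((x xor (z xor y)) \/ z) xor z)) xor ((z xor (((x xor (z xor y)) \/ z) xor z)) xor ((x xor (z xor y)) xor z))

(z xor (((x xor (z xor y)) \/ z) xor z)) xor ((z xor (((x xor (z xor y)) \/ z) xor z)) xor ((x xor (z xor y)) xor z))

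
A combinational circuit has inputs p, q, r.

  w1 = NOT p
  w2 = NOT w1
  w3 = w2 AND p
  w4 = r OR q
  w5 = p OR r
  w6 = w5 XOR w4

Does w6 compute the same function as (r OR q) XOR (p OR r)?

w4 = r OR q
w5 = p OR r
w6 = w5 XOR w4 = (p OR r) XOR (r OR q)
At p=0, q=0, r=0: circuit gives 0, formula gives 0.
At p=0, q=1, r=0: circuit gives 1, formula gives 1.
Agrees on all 8 inputs.

Yes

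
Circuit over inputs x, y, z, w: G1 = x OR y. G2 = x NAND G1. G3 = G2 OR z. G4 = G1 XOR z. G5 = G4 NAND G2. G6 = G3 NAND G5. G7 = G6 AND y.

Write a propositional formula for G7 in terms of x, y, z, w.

(((x NAND (x OR y)) OR z) NAND (((x OR y) XOR z) NAND (x NAND (x OR y)))) AND y

G1 = x OR y
G2 = x NAND G1 = x NAND (x OR y)
G3 = G2 OR z = (x NAND (x OR y)) OR z
G4 = G1 XOR z = (x OR y) XOR z
G5 = G4 NAND G2 = ((x OR y) XOR z) NAND (x NAND (x OR y))
G6 = G3 NAND G5 = ((x NAND (x OR y)) OR z) NAND (((x OR y) XOR z) NAND (x NAND (x OR y)))
G7 = G6 AND y = (((x NAND (x OR y)) OR z) NAND (((x OR y) XOR z) NAND (x NAND (x OR y)))) AND y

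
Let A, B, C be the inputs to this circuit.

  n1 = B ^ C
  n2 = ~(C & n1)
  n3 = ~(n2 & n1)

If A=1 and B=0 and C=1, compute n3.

1

n1 = 0 ^ 1 = 1
n2 = ~(1 & 1) = 0
n3 = ~(0 & 1) = 1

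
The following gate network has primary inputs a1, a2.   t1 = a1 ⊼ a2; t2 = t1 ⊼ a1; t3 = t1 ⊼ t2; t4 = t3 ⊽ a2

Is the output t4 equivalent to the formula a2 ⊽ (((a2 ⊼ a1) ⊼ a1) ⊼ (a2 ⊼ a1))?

t1 = a1 ⊼ a2
t2 = t1 ⊼ a1 = (a1 ⊼ a2) ⊼ a1
t3 = t1 ⊼ t2 = (a1 ⊼ a2) ⊼ ((a1 ⊼ a2) ⊼ a1)
t4 = t3 ⊽ a2 = ((a1 ⊼ a2) ⊼ ((a1 ⊼ a2) ⊼ a1)) ⊽ a2
At a1=0, a2=1: circuit gives 0, formula gives 0.
At a1=0, a2=0: circuit gives 1, formula gives 1.
Agrees on all 4 inputs.

Yes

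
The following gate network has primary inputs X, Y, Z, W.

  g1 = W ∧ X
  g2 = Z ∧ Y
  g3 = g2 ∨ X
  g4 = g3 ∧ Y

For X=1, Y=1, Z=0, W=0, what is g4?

1

g2 = 0 ∧ 1 = 0
g3 = 0 ∨ 1 = 1
g4 = 1 ∧ 1 = 1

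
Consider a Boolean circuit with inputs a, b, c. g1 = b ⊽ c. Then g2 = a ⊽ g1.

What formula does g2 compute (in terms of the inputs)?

a ⊽ (b ⊽ c)

g1 = b ⊽ c
g2 = a ⊽ g1 = a ⊽ (b ⊽ c)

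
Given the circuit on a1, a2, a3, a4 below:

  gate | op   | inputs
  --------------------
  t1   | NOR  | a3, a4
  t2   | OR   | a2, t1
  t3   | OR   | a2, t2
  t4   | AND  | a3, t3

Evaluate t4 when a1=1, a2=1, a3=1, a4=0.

1

t1 = 1 NOR 0 = 0
t2 = 1 OR 0 = 1
t3 = 1 OR 1 = 1
t4 = 1 AND 1 = 1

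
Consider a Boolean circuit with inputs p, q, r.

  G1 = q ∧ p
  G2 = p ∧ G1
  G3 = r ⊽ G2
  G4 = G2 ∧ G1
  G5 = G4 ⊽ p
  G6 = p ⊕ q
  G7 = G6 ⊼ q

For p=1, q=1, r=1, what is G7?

G6 = 1 ⊕ 1 = 0
G7 = 0 ⊼ 1 = 1

1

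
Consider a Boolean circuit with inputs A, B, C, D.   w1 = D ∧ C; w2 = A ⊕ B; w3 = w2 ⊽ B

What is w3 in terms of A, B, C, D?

w2 = A ⊕ B
w3 = w2 ⊽ B = (A ⊕ B) ⊽ B

(A ⊕ B) ⊽ B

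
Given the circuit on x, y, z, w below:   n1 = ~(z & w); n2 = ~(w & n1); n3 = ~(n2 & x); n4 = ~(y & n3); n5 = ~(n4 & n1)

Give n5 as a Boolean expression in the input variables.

~((~(y & (~((~(w & (~(z & w)))) & x)))) & (~(z & w)))

n1 = ~(z & w)
n2 = ~(w & n1) = ~(w & (~(z & w)))
n3 = ~(n2 & x) = ~((~(w & (~(z & w)))) & x)
n4 = ~(y & n3) = ~(y & (~((~(w & (~(z & w)))) & x)))
n5 = ~(n4 & n1) = ~((~(y & (~((~(w & (~(z & w)))) & x)))) & (~(z & w)))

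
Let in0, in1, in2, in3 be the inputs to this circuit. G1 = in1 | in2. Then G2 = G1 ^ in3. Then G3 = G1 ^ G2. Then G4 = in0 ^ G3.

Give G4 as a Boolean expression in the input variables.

G1 = in1 | in2
G2 = G1 ^ in3 = (in1 | in2) ^ in3
G3 = G1 ^ G2 = (in1 | in2) ^ ((in1 | in2) ^ in3)
G4 = in0 ^ G3 = in0 ^ ((in1 | in2) ^ ((in1 | in2) ^ in3))

in0 ^ ((in1 | in2) ^ ((in1 | in2) ^ in3))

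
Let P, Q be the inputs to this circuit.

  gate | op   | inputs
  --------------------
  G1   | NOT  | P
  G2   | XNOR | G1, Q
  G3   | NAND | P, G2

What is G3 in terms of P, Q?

G1 = NOT P
G2 = G1 XNOR Q = NOT P XNOR Q
G3 = P NAND G2 = P NAND (NOT P XNOR Q)

P NAND (NOT P XNOR Q)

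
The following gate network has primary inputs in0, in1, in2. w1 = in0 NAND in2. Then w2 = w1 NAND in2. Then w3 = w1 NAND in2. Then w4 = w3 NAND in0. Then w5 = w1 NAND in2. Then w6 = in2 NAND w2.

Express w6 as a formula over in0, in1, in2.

in2 NAND ((in0 NAND in2) NAND in2)

w1 = in0 NAND in2
w2 = w1 NAND in2 = (in0 NAND in2) NAND in2
w6 = in2 NAND w2 = in2 NAND ((in0 NAND in2) NAND in2)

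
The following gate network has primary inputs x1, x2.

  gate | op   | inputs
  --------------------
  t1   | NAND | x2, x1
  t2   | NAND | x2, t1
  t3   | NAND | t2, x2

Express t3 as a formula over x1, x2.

(x2 NAND (x2 NAND x1)) NAND x2

t1 = x2 NAND x1
t2 = x2 NAND t1 = x2 NAND (x2 NAND x1)
t3 = t2 NAND x2 = (x2 NAND (x2 NAND x1)) NAND x2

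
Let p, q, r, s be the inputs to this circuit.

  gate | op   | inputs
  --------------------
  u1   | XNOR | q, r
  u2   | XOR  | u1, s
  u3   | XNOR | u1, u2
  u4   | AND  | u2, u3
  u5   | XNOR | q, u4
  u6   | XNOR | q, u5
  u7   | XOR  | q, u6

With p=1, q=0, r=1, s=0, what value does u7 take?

u1 = 0 XNOR 1 = 0
u2 = 0 XOR 0 = 0
u3 = 0 XNOR 0 = 1
u4 = 0 AND 1 = 0
u5 = 0 XNOR 0 = 1
u6 = 0 XNOR 1 = 0
u7 = 0 XOR 0 = 0

0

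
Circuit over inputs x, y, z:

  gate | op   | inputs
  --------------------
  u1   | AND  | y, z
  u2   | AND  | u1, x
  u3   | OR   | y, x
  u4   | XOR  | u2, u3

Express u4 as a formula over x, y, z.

((y AND z) AND x) XOR (y OR x)

u1 = y AND z
u2 = u1 AND x = (y AND z) AND x
u3 = y OR x
u4 = u2 XOR u3 = ((y AND z) AND x) XOR (y OR x)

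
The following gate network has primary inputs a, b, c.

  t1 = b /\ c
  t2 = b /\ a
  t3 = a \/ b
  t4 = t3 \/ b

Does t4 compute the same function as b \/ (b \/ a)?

t3 = a \/ b
t4 = t3 \/ b = (a \/ b) \/ b
At a=0, b=0, c=0: circuit gives 0, formula gives 0.
At a=0, b=1, c=0: circuit gives 1, formula gives 1.
Agrees on all 8 inputs.

Yes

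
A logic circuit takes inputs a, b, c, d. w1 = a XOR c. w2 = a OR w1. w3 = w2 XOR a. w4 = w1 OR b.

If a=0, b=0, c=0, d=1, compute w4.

0

w1 = 0 XOR 0 = 0
w4 = 0 OR 0 = 0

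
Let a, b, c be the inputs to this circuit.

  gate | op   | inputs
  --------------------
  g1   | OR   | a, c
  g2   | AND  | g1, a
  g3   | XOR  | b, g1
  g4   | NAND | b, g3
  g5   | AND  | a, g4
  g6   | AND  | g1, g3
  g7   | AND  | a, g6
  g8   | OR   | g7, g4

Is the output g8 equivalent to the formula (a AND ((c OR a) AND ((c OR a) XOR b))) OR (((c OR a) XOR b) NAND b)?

Yes

g1 = a OR c
g3 = b XOR g1 = b XOR (a OR c)
g4 = b NAND g3 = b NAND (b XOR (a OR c))
g6 = g1 AND g3 = (a OR c) AND (b XOR (a OR c))
g7 = a AND g6 = a AND ((a OR c) AND (b XOR (a OR c)))
g8 = g7 OR g4 = (a AND ((a OR c) AND (b XOR (a OR c)))) OR (b NAND (b XOR (a OR c)))
At a=0, b=1, c=0: circuit gives 0, formula gives 0.
At a=0, b=0, c=0: circuit gives 1, formula gives 1.
Agrees on all 8 inputs.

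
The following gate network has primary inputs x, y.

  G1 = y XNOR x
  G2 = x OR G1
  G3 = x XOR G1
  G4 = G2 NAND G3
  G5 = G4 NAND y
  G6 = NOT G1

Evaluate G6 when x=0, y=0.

G1 = 0 XNOR 0 = 1
G6 = NOT 1 = 0

0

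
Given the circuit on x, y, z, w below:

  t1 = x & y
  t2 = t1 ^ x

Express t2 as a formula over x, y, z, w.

t1 = x & y
t2 = t1 ^ x = (x & y) ^ x

(x & y) ^ x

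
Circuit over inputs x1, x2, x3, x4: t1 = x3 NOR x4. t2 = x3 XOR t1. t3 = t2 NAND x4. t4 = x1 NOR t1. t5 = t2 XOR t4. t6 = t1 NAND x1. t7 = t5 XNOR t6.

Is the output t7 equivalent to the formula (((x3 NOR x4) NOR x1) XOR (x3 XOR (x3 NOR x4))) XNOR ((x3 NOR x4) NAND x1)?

t1 = x3 NOR x4
t2 = x3 XOR t1 = x3 XOR (x3 NOR x4)
t4 = x1 NOR t1 = x1 NOR (x3 NOR x4)
t5 = t2 XOR t4 = (x3 XOR (x3 NOR x4)) XOR (x1 NOR (x3 NOR x4))
t6 = t1 NAND x1 = (x3 NOR x4) NAND x1
t7 = t5 XNOR t6 = ((x3 XOR (x3 NOR x4)) XOR (x1 NOR (x3 NOR x4))) XNOR ((x3 NOR x4) NAND x1)
At x1=0, x2=0, x3=1, x4=0: circuit gives 0, formula gives 0.
At x1=0, x2=0, x3=0, x4=0: circuit gives 1, formula gives 1.
Agrees on all 16 inputs.

Yes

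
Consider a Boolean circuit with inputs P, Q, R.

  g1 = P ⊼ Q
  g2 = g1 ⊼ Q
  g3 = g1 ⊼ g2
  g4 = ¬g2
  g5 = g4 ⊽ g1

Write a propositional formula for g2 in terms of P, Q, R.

g1 = P ⊼ Q
g2 = g1 ⊼ Q = (P ⊼ Q) ⊼ Q

(P ⊼ Q) ⊼ Q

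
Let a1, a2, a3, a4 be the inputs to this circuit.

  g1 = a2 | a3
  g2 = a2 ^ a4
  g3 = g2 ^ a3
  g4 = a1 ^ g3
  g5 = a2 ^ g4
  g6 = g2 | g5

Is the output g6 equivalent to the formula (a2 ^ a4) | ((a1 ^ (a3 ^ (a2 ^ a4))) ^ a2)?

g2 = a2 ^ a4
g3 = g2 ^ a3 = (a2 ^ a4) ^ a3
g4 = a1 ^ g3 = a1 ^ ((a2 ^ a4) ^ a3)
g5 = a2 ^ g4 = a2 ^ (a1 ^ ((a2 ^ a4) ^ a3))
g6 = g2 | g5 = (a2 ^ a4) | (a2 ^ (a1 ^ ((a2 ^ a4) ^ a3)))
At a1=0, a2=0, a3=0, a4=0: circuit gives 0, formula gives 0.
At a1=0, a2=0, a3=0, a4=1: circuit gives 1, formula gives 1.
Agrees on all 16 inputs.

Yes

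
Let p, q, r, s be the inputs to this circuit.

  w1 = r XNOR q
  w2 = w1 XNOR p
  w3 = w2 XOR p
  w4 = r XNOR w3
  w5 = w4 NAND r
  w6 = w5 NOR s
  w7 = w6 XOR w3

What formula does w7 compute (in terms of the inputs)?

w1 = r XNOR q
w2 = w1 XNOR p = (r XNOR q) XNOR p
w3 = w2 XOR p = ((r XNOR q) XNOR p) XOR p
w4 = r XNOR w3 = r XNOR (((r XNOR q) XNOR p) XOR p)
w5 = w4 NAND r = (r XNOR (((r XNOR q) XNOR p) XOR p)) NAND r
w6 = w5 NOR s = ((r XNOR (((r XNOR q) XNOR p) XOR p)) NAND r) NOR s
w7 = w6 XOR w3 = (((r XNOR (((r XNOR q) XNOR p) XOR p)) NAND r) NOR s) XOR (((r XNOR q) XNOR p) XOR p)

(((r XNOR (((r XNOR q) XNOR p) XOR p)) NAND r) NOR s) XOR (((r XNOR q) XNOR p) XOR p)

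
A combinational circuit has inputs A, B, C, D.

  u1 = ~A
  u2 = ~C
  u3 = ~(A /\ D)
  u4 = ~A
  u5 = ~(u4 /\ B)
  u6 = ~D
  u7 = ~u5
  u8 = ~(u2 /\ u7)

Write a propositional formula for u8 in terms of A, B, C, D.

u2 = ~C
u4 = ~A
u5 = ~(u4 /\ B) = ~(~A /\ B)
u7 = ~u5 = ~(~(~A /\ B))
u8 = ~(u2 /\ u7) = ~(~C /\ ~(~(~A /\ B)))

~(~C /\ ~(~(~A /\ B)))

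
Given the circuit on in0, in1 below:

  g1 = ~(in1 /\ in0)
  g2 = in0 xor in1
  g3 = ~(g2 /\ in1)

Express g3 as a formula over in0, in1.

~((in0 xor in1) /\ in1)

g2 = in0 xor in1
g3 = ~(g2 /\ in1) = ~((in0 xor in1) /\ in1)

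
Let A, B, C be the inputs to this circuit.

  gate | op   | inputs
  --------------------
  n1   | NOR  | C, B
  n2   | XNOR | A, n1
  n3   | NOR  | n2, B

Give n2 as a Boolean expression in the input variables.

A XNOR (C NOR B)

n1 = C NOR B
n2 = A XNOR n1 = A XNOR (C NOR B)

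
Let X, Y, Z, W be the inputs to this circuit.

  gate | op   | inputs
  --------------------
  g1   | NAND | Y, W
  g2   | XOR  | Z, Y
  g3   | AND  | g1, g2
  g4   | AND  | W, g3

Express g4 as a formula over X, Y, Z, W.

W AND ((Y NAND W) AND (Z XOR Y))

g1 = Y NAND W
g2 = Z XOR Y
g3 = g1 AND g2 = (Y NAND W) AND (Z XOR Y)
g4 = W AND g3 = W AND ((Y NAND W) AND (Z XOR Y))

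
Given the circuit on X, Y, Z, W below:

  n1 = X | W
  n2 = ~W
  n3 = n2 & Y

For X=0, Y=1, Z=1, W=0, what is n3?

n2 = ~0 = 1
n3 = 1 & 1 = 1

1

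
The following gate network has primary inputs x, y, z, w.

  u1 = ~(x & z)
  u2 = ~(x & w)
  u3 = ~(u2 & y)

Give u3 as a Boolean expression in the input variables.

u2 = ~(x & w)
u3 = ~(u2 & y) = ~((~(x & w)) & y)

~((~(x & w)) & y)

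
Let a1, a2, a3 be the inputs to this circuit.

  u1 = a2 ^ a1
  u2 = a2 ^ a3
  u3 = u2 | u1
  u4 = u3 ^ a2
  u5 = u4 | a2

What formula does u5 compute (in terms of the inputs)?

(((a2 ^ a3) | (a2 ^ a1)) ^ a2) | a2

u1 = a2 ^ a1
u2 = a2 ^ a3
u3 = u2 | u1 = (a2 ^ a3) | (a2 ^ a1)
u4 = u3 ^ a2 = ((a2 ^ a3) | (a2 ^ a1)) ^ a2
u5 = u4 | a2 = (((a2 ^ a3) | (a2 ^ a1)) ^ a2) | a2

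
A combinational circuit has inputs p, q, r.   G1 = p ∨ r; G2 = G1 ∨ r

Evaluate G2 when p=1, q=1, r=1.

1

G1 = 1 ∨ 1 = 1
G2 = 1 ∨ 1 = 1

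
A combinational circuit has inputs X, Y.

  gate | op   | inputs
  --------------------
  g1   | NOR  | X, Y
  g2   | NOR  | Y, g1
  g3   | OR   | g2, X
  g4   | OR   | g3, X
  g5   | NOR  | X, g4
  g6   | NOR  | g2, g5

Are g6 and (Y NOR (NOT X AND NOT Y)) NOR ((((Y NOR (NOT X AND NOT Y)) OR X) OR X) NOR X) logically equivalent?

g1 = X NOR Y
g2 = Y NOR g1 = Y NOR (X NOR Y)
g3 = g2 OR X = (Y NOR (X NOR Y)) OR X
g4 = g3 OR X = ((Y NOR (X NOR Y)) OR X) OR X
g5 = X NOR g4 = X NOR (((Y NOR (X NOR Y)) OR X) OR X)
g6 = g2 NOR g5 = (Y NOR (X NOR Y)) NOR (X NOR (((Y NOR (X NOR Y)) OR X) OR X))
At X=0, Y=0: circuit gives 0, formula gives 0.
At X=1, Y=1: circuit gives 1, formula gives 1.
Agrees on all 4 inputs.

Yes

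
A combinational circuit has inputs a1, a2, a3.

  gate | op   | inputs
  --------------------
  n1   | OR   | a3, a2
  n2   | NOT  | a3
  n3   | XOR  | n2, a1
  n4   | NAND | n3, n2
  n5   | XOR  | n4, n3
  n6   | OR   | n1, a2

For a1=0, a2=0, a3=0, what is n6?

n1 = 0 OR 0 = 0
n6 = 0 OR 0 = 0

0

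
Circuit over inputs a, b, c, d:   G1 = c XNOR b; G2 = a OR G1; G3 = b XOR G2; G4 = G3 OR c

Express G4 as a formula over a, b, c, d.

(b XOR (a OR (c XNOR b))) OR c

G1 = c XNOR b
G2 = a OR G1 = a OR (c XNOR b)
G3 = b XOR G2 = b XOR (a OR (c XNOR b))
G4 = G3 OR c = (b XOR (a OR (c XNOR b))) OR c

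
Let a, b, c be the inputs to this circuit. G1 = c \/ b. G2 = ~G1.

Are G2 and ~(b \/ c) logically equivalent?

Yes

G1 = c \/ b
G2 = ~G1 = ~(c \/ b)
At a=0, b=0, c=1: circuit gives 0, formula gives 0.
At a=0, b=0, c=0: circuit gives 1, formula gives 1.
Agrees on all 8 inputs.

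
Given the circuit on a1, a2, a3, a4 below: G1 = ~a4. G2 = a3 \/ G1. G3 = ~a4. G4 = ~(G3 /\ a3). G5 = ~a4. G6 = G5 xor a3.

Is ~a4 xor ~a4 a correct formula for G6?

No

G5 = ~a4
G6 = G5 xor a3 = ~a4 xor a3
At a1=0, a2=0, a3=0, a4=0: circuit gives 1, formula gives 0.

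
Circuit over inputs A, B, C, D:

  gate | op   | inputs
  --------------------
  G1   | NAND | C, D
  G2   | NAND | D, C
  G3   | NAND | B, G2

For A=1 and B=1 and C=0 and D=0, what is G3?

0

G2 = 0 NAND 0 = 1
G3 = 1 NAND 1 = 0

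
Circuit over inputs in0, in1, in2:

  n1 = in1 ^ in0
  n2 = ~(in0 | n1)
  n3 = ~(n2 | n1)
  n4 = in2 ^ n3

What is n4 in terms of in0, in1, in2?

n1 = in1 ^ in0
n2 = ~(in0 | n1) = ~(in0 | (in1 ^ in0))
n3 = ~(n2 | n1) = ~((~(in0 | (in1 ^ in0))) | (in1 ^ in0))
n4 = in2 ^ n3 = in2 ^ (~((~(in0 | (in1 ^ in0))) | (in1 ^ in0)))

in2 ^ (~((~(in0 | (in1 ^ in0))) | (in1 ^ in0)))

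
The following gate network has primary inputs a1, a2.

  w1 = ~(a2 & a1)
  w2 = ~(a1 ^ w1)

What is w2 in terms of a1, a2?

~(a1 ^ (~(a2 & a1)))

w1 = ~(a2 & a1)
w2 = ~(a1 ^ w1) = ~(a1 ^ (~(a2 & a1)))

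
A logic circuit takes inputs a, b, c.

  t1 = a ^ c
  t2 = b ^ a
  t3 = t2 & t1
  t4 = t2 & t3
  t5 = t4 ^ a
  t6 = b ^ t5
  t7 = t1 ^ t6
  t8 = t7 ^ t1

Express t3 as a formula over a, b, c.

t1 = a ^ c
t2 = b ^ a
t3 = t2 & t1 = (b ^ a) & (a ^ c)

(b ^ a) & (a ^ c)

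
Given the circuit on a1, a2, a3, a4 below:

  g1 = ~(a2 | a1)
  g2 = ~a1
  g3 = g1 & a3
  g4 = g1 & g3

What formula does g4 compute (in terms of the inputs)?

g1 = ~(a2 | a1)
g3 = g1 & a3 = (~(a2 | a1)) & a3
g4 = g1 & g3 = (~(a2 | a1)) & ((~(a2 | a1)) & a3)

(~(a2 | a1)) & ((~(a2 | a1)) & a3)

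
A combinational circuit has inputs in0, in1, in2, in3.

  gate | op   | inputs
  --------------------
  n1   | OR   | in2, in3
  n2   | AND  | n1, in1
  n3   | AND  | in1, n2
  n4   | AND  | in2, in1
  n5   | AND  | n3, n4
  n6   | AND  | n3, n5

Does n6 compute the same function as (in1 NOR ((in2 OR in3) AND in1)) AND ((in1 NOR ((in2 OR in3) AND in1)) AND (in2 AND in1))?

n1 = in2 OR in3
n2 = n1 AND in1 = (in2 OR in3) AND in1
n3 = in1 AND n2 = in1 AND ((in2 OR in3) AND in1)
n4 = in2 AND in1
n5 = n3 AND n4 = (in1 AND ((in2 OR in3) AND in1)) AND (in2 AND in1)
n6 = n3 AND n5 = (in1 AND ((in2 OR in3) AND in1)) AND ((in1 AND ((in2 OR in3) AND in1)) AND (in2 AND in1))
At in0=0, in1=1, in2=1, in3=0: circuit gives 1, formula gives 0.

No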